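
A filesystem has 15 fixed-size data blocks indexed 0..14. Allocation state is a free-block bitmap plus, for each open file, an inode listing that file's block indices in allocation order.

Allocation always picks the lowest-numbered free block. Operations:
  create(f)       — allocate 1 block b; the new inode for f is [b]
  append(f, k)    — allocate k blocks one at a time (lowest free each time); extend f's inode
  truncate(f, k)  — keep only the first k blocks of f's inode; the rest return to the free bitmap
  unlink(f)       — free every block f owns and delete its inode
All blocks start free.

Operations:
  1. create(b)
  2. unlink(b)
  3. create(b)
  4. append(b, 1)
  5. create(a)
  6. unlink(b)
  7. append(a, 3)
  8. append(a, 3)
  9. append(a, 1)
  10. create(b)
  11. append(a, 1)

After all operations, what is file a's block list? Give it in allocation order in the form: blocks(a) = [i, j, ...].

  1. create(b)  ⇒  F..............  {b→[0]}
  2. unlink(b)  ⇒  ...............  {}
  3. create(b)  ⇒  F..............  {b→[0]}
  4. append(b, 1)  ⇒  FF.............  {b→[0, 1]}
  5. create(a)  ⇒  FFF............  {a→[2]; b→[0, 1]}
  6. unlink(b)  ⇒  ..F............  {a→[2]}
  7. append(a, 3)  ⇒  FFFF...........  {a→[2, 0, 1, 3]}
  8. append(a, 3)  ⇒  FFFFFFF........  {a→[2, 0, 1, 3, 4, 5, 6]}
  9. append(a, 1)  ⇒  FFFFFFFF.......  {a→[2, 0, 1, 3, 4, 5, 6, 7]}
  10. create(b)  ⇒  FFFFFFFFF......  {a→[2, 0, 1, 3, 4, 5, 6, 7]; b→[8]}
  11. append(a, 1)  ⇒  FFFFFFFFFF.....  {a→[2, 0, 1, 3, 4, 5, 6, 7, 9]; b→[8]}

blocks(a) = [2, 0, 1, 3, 4, 5, 6, 7, 9]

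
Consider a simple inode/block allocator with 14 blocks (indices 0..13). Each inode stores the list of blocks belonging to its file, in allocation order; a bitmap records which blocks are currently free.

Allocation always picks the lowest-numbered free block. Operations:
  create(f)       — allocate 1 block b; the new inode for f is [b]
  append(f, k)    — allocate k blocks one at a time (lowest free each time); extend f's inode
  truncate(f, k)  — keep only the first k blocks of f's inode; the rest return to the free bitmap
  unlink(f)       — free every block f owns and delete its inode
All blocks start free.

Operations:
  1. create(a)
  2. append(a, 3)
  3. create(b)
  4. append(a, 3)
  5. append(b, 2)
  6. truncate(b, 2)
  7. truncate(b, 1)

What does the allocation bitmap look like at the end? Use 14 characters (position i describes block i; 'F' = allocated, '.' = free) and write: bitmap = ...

bitmap = FFFFFFFF......

  1. create(a)  ⇒  F.............  {a→[0]}
  2. append(a, 3)  ⇒  FFFF..........  {a→[0, 1, 2, 3]}
  3. create(b)  ⇒  FFFFF.........  {a→[0, 1, 2, 3]; b→[4]}
  4. append(a, 3)  ⇒  FFFFFFFF......  {a→[0, 1, 2, 3, 5, 6, 7]; b→[4]}
  5. append(b, 2)  ⇒  FFFFFFFFFF....  {a→[0, 1, 2, 3, 5, 6, 7]; b→[4, 8, 9]}
  6. truncate(b, 2)  ⇒  FFFFFFFFF.....  {a→[0, 1, 2, 3, 5, 6, 7]; b→[4, 8]}
  7. truncate(b, 1)  ⇒  FFFFFFFF......  {a→[0, 1, 2, 3, 5, 6, 7]; b→[4]}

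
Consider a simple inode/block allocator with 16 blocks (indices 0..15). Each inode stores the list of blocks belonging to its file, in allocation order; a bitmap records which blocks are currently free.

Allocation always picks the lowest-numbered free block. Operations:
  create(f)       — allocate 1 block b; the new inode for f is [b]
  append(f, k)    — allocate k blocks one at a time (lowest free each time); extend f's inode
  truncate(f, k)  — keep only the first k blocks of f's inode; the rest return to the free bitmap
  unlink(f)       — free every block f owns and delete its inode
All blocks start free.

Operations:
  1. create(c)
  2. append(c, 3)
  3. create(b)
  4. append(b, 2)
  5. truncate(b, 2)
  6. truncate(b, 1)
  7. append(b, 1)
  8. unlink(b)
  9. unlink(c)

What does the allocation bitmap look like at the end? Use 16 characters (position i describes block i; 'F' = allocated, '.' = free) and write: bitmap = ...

bitmap = ................

  1. create(c)  ⇒  F...............  {c→[0]}
  2. append(c, 3)  ⇒  FFFF............  {c→[0, 1, 2, 3]}
  3. create(b)  ⇒  FFFFF...........  {b→[4]; c→[0, 1, 2, 3]}
  4. append(b, 2)  ⇒  FFFFFFF.........  {b→[4, 5, 6]; c→[0, 1, 2, 3]}
  5. truncate(b, 2)  ⇒  FFFFFF..........  {b→[4, 5]; c→[0, 1, 2, 3]}
  6. truncate(b, 1)  ⇒  FFFFF...........  {b→[4]; c→[0, 1, 2, 3]}
  7. append(b, 1)  ⇒  FFFFFF..........  {b→[4, 5]; c→[0, 1, 2, 3]}
  8. unlink(b)  ⇒  FFFF............  {c→[0, 1, 2, 3]}
  9. unlink(c)  ⇒  ................  {}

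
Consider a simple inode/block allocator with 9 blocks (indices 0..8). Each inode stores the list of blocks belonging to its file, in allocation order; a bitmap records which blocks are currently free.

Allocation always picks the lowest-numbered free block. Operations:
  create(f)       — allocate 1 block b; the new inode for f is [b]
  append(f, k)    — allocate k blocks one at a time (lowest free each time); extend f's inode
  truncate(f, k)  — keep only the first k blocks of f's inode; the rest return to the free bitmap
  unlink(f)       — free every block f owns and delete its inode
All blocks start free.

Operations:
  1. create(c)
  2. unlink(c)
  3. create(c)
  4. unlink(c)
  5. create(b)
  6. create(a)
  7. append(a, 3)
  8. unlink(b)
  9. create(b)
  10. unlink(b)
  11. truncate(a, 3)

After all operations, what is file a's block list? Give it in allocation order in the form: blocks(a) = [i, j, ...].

[1] create(c) — c=0 (map F........)
[2] unlink(c) —  (map .........)
[3] create(c) — c=0 (map F........)
[4] unlink(c) —  (map .........)
[5] create(b) — b=0 (map F........)
[6] create(a) — a=1 b=0 (map FF.......)
[7] append(a, 3) — a=1,2,3,4 b=0 (map FFFFF....)
[8] unlink(b) — a=1,2,3,4 (map .FFFF....)
[9] create(b) — a=1,2,3,4 b=0 (map FFFFF....)
[10] unlink(b) — a=1,2,3,4 (map .FFFF....)
[11] truncate(a, 3) — a=1,2,3 (map .FFF.....)

blocks(a) = [1, 2, 3]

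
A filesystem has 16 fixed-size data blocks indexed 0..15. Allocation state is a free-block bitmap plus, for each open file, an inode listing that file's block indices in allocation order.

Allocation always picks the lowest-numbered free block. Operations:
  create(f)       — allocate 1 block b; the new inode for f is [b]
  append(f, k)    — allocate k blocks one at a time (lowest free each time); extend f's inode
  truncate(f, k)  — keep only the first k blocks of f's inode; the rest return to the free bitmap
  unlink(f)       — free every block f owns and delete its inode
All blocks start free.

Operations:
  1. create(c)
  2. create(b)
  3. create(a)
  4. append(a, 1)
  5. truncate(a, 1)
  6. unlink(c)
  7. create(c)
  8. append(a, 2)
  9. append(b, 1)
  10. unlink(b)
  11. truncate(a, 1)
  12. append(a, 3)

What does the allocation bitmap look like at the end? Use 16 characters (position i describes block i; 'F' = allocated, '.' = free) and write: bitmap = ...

bitmap = FFFFF...........

[1] create(c) — c=0 (map F...............)
[2] create(b) — b=1 c=0 (map FF..............)
[3] create(a) — a=2 b=1 c=0 (map FFF.............)
[4] append(a, 1) — a=2,3 b=1 c=0 (map FFFF............)
[5] truncate(a, 1) — a=2 b=1 c=0 (map FFF.............)
[6] unlink(c) — a=2 b=1 (map .FF.............)
[7] create(c) — a=2 b=1 c=0 (map FFF.............)
[8] append(a, 2) — a=2,3,4 b=1 c=0 (map FFFFF...........)
[9] append(b, 1) — a=2,3,4 b=1,5 c=0 (map FFFFFF..........)
[10] unlink(b) — a=2,3,4 c=0 (map F.FFF...........)
[11] truncate(a, 1) — a=2 c=0 (map F.F.............)
[12] append(a, 3) — a=2,1,3,4 c=0 (map FFFFF...........)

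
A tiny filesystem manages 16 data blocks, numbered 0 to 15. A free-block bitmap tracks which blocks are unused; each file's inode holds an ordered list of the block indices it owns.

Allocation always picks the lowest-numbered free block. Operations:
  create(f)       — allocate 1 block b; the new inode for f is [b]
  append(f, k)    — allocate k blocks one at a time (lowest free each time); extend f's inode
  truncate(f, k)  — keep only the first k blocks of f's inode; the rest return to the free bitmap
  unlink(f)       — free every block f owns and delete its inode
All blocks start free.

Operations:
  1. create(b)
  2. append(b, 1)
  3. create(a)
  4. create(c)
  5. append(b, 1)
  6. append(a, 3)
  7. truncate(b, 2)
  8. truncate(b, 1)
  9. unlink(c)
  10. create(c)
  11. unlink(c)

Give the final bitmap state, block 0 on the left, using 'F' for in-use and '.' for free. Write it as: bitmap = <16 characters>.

  1. create(b)  ⇒  F...............  {b→[0]}
  2. append(b, 1)  ⇒  FF..............  {b→[0, 1]}
  3. create(a)  ⇒  FFF.............  {a→[2]; b→[0, 1]}
  4. create(c)  ⇒  FFFF............  {a→[2]; b→[0, 1]; c→[3]}
  5. append(b, 1)  ⇒  FFFFF...........  {a→[2]; b→[0, 1, 4]; c→[3]}
  6. append(a, 3)  ⇒  FFFFFFFF........  {a→[2, 5, 6, 7]; b→[0, 1, 4]; c→[3]}
  7. truncate(b, 2)  ⇒  FFFF.FFF........  {a→[2, 5, 6, 7]; b→[0, 1]; c→[3]}
  8. truncate(b, 1)  ⇒  F.FF.FFF........  {a→[2, 5, 6, 7]; b→[0]; c→[3]}
  9. unlink(c)  ⇒  F.F..FFF........  {a→[2, 5, 6, 7]; b→[0]}
  10. create(c)  ⇒  FFF..FFF........  {a→[2, 5, 6, 7]; b→[0]; c→[1]}
  11. unlink(c)  ⇒  F.F..FFF........  {a→[2, 5, 6, 7]; b→[0]}

bitmap = F.F..FFF........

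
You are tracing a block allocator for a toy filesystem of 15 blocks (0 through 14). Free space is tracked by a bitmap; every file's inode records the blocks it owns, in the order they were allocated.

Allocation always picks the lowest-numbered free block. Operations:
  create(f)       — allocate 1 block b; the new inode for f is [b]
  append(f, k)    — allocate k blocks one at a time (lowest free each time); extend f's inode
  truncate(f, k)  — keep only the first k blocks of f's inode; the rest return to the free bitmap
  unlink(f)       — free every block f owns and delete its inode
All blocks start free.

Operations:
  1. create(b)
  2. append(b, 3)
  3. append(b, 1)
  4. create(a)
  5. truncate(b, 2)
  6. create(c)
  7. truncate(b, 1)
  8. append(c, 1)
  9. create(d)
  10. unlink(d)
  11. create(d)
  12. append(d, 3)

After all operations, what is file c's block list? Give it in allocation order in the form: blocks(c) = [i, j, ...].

blocks(c) = [2, 1]

create(b): bitmap=F.............. | b=[0]
append(b, 3): bitmap=FFFF........... | b=[0, 1, 2, 3]
append(b, 1): bitmap=FFFFF.......... | b=[0, 1, 2, 3, 4]
create(a): bitmap=FFFFFF......... | a=[5] b=[0, 1, 2, 3, 4]
truncate(b, 2): bitmap=FF...F......... | a=[5] b=[0, 1]
create(c): bitmap=FFF..F......... | a=[5] b=[0, 1] c=[2]
truncate(b, 1): bitmap=F.F..F......... | a=[5] b=[0] c=[2]
append(c, 1): bitmap=FFF..F......... | a=[5] b=[0] c=[2, 1]
create(d): bitmap=FFFF.F......... | a=[5] b=[0] c=[2, 1] d=[3]
unlink(d): bitmap=FFF..F......... | a=[5] b=[0] c=[2, 1]
create(d): bitmap=FFFF.F......... | a=[5] b=[0] c=[2, 1] d=[3]
append(d, 3): bitmap=FFFFFFFF....... | a=[5] b=[0] c=[2, 1] d=[3, 4, 6, 7]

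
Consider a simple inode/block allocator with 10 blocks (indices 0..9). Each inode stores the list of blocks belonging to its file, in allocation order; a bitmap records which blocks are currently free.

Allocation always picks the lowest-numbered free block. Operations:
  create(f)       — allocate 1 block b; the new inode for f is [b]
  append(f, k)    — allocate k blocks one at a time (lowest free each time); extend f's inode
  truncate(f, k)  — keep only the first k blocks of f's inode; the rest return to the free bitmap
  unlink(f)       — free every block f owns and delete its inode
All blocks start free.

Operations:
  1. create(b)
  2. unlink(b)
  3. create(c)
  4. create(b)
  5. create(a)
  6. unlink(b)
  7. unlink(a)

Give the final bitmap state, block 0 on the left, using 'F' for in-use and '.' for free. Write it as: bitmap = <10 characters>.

bitmap = F.........

  1. create(b)  ⇒  F.........  {b→[0]}
  2. unlink(b)  ⇒  ..........  {}
  3. create(c)  ⇒  F.........  {c→[0]}
  4. create(b)  ⇒  FF........  {b→[1]; c→[0]}
  5. create(a)  ⇒  FFF.......  {a→[2]; b→[1]; c→[0]}
  6. unlink(b)  ⇒  F.F.......  {a→[2]; c→[0]}
  7. unlink(a)  ⇒  F.........  {c→[0]}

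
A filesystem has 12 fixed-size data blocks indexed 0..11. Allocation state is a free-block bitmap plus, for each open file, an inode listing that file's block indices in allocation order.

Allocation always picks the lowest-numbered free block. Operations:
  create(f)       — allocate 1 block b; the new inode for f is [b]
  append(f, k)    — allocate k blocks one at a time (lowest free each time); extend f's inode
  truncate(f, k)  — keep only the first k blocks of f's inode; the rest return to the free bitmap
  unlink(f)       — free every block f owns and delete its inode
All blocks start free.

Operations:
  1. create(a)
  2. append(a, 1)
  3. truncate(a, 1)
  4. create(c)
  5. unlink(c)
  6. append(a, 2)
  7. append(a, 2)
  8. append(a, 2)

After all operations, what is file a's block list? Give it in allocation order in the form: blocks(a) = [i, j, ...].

  1. create(a)  ⇒  F...........  {a→[0]}
  2. append(a, 1)  ⇒  FF..........  {a→[0, 1]}
  3. truncate(a, 1)  ⇒  F...........  {a→[0]}
  4. create(c)  ⇒  FF..........  {a→[0]; c→[1]}
  5. unlink(c)  ⇒  F...........  {a→[0]}
  6. append(a, 2)  ⇒  FFF.........  {a→[0, 1, 2]}
  7. append(a, 2)  ⇒  FFFFF.......  {a→[0, 1, 2, 3, 4]}
  8. append(a, 2)  ⇒  FFFFFFF.....  {a→[0, 1, 2, 3, 4, 5, 6]}

blocks(a) = [0, 1, 2, 3, 4, 5, 6]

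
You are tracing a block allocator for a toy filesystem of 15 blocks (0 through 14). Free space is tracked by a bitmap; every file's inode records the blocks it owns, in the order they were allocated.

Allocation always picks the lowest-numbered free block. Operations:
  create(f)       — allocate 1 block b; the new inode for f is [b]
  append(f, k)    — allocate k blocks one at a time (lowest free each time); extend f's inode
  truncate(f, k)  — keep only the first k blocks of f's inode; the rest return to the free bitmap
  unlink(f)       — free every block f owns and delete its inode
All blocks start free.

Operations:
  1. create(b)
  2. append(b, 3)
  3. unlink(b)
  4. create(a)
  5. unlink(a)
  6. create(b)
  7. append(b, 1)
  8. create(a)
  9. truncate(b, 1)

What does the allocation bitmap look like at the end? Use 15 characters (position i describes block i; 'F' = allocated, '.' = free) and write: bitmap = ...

bitmap = F.F............

[1] create(b) — b=0 (map F..............)
[2] append(b, 3) — b=0,1,2,3 (map FFFF...........)
[3] unlink(b) —  (map ...............)
[4] create(a) — a=0 (map F..............)
[5] unlink(a) —  (map ...............)
[6] create(b) — b=0 (map F..............)
[7] append(b, 1) — b=0,1 (map FF.............)
[8] create(a) — a=2 b=0,1 (map FFF............)
[9] truncate(b, 1) — a=2 b=0 (map F.F............)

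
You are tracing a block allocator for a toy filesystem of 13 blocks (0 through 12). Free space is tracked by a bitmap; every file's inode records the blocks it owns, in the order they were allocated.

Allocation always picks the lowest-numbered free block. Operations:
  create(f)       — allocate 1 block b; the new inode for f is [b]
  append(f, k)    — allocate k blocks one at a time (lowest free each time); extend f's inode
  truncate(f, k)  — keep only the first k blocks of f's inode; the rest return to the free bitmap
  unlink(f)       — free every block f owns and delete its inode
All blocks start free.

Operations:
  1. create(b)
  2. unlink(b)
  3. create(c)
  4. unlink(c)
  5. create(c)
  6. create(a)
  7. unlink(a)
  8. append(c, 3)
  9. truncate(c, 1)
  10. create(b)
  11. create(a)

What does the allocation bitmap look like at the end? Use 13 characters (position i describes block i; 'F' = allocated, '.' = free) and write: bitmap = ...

[1] create(b) — b=0 (map F............)
[2] unlink(b) —  (map .............)
[3] create(c) — c=0 (map F............)
[4] unlink(c) —  (map .............)
[5] create(c) — c=0 (map F............)
[6] create(a) — a=1 c=0 (map FF...........)
[7] unlink(a) — c=0 (map F............)
[8] append(c, 3) — c=0,1,2,3 (map FFFF.........)
[9] truncate(c, 1) — c=0 (map F............)
[10] create(b) — b=1 c=0 (map FF...........)
[11] create(a) — a=2 b=1 c=0 (map FFF..........)

bitmap = FFF..........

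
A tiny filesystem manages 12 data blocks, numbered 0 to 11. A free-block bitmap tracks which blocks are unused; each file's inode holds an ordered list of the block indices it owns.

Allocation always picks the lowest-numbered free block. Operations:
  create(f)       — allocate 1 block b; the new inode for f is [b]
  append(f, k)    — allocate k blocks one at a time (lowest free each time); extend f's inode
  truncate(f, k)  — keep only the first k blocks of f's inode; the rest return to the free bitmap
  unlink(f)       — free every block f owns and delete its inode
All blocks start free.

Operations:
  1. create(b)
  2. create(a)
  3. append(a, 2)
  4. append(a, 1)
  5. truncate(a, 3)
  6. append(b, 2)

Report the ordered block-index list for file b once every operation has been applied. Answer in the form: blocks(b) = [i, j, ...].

blocks(b) = [0, 4, 5]

after create(b) → b:[0]  free=[F...........]
after create(a) → a:[1], b:[0]  free=[FF..........]
after append(a, 2) → a:[1, 2, 3], b:[0]  free=[FFFF........]
after append(a, 1) → a:[1, 2, 3, 4], b:[0]  free=[FFFFF.......]
after truncate(a, 3) → a:[1, 2, 3], b:[0]  free=[FFFF........]
after append(b, 2) → a:[1, 2, 3], b:[0, 4, 5]  free=[FFFFFF......]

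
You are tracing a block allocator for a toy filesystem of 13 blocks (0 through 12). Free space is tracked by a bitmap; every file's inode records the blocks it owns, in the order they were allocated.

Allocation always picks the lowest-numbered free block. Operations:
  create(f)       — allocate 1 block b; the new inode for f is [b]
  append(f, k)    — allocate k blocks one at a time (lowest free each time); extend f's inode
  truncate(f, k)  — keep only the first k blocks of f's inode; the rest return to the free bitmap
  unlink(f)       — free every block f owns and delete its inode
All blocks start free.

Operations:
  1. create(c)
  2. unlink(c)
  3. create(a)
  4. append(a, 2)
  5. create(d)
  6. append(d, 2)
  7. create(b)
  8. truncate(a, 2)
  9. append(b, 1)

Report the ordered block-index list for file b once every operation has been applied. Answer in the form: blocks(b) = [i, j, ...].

blocks(b) = [6, 2]

after create(c) → c:[0]  free=[F............]
after unlink(c) →   free=[.............]
after create(a) → a:[0]  free=[F............]
after append(a, 2) → a:[0, 1, 2]  free=[FFF..........]
after create(d) → a:[0, 1, 2], d:[3]  free=[FFFF.........]
after append(d, 2) → a:[0, 1, 2], d:[3, 4, 5]  free=[FFFFFF.......]
after create(b) → a:[0, 1, 2], b:[6], d:[3, 4, 5]  free=[FFFFFFF......]
after truncate(a, 2) → a:[0, 1], b:[6], d:[3, 4, 5]  free=[FF.FFFF......]
after append(b, 1) → a:[0, 1], b:[6, 2], d:[3, 4, 5]  free=[FFFFFFF......]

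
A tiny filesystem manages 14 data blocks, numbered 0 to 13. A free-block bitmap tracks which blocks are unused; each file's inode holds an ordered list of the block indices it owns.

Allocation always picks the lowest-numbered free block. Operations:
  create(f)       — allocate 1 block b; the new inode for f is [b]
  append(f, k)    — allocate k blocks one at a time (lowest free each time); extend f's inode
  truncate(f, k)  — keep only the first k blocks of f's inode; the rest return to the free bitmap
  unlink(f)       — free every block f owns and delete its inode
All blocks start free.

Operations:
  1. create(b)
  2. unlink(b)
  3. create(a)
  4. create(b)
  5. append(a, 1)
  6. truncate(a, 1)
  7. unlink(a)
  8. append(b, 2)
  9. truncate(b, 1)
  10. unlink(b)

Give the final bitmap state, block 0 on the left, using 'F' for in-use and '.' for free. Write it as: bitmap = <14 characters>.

after create(b) → b:[0]  free=[F.............]
after unlink(b) →   free=[..............]
after create(a) → a:[0]  free=[F.............]
after create(b) → a:[0], b:[1]  free=[FF............]
after append(a, 1) → a:[0, 2], b:[1]  free=[FFF...........]
after truncate(a, 1) → a:[0], b:[1]  free=[FF............]
after unlink(a) → b:[1]  free=[.F............]
after append(b, 2) → b:[1, 0, 2]  free=[FFF...........]
after truncate(b, 1) → b:[1]  free=[.F............]
after unlink(b) →   free=[..............]

bitmap = ..............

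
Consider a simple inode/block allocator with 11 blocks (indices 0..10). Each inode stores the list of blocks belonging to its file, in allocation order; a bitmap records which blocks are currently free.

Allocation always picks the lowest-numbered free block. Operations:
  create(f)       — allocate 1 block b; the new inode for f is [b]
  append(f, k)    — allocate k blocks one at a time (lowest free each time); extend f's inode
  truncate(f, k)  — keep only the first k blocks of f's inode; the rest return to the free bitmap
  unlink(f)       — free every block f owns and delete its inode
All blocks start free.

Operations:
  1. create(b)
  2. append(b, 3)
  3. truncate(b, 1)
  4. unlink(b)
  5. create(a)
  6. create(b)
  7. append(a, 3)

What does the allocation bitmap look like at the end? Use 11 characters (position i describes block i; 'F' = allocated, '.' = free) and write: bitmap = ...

bitmap = FFFFF......

  1. create(b)  ⇒  F..........  {b→[0]}
  2. append(b, 3)  ⇒  FFFF.......  {b→[0, 1, 2, 3]}
  3. truncate(b, 1)  ⇒  F..........  {b→[0]}
  4. unlink(b)  ⇒  ...........  {}
  5. create(a)  ⇒  F..........  {a→[0]}
  6. create(b)  ⇒  FF.........  {a→[0]; b→[1]}
  7. append(a, 3)  ⇒  FFFFF......  {a→[0, 2, 3, 4]; b→[1]}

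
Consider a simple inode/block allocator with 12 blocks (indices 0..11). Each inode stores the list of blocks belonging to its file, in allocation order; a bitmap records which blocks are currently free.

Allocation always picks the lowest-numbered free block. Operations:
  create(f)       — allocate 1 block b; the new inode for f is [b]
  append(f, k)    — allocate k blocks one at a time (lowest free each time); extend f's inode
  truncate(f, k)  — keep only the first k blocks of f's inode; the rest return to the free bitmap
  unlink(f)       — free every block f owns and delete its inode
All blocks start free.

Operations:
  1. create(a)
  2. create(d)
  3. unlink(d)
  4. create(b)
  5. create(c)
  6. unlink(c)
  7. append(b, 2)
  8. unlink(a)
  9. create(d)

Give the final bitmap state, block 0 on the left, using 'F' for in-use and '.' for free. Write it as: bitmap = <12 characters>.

bitmap = FFFF........

[1] create(a) — a=0 (map F...........)
[2] create(d) — a=0 d=1 (map FF..........)
[3] unlink(d) — a=0 (map F...........)
[4] create(b) — a=0 b=1 (map FF..........)
[5] create(c) — a=0 b=1 c=2 (map FFF.........)
[6] unlink(c) — a=0 b=1 (map FF..........)
[7] append(b, 2) — a=0 b=1,2,3 (map FFFF........)
[8] unlink(a) — b=1,2,3 (map .FFF........)
[9] create(d) — b=1,2,3 d=0 (map FFFF........)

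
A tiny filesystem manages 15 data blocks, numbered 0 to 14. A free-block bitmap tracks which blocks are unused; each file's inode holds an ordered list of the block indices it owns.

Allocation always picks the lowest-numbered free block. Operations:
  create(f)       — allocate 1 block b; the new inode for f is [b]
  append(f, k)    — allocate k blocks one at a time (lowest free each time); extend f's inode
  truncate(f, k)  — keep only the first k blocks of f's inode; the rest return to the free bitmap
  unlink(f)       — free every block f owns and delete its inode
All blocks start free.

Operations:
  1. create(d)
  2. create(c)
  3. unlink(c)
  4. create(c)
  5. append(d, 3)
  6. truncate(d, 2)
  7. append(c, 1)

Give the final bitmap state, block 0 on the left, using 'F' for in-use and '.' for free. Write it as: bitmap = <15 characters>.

  1. create(d)  ⇒  F..............  {d→[0]}
  2. create(c)  ⇒  FF.............  {c→[1]; d→[0]}
  3. unlink(c)  ⇒  F..............  {d→[0]}
  4. create(c)  ⇒  FF.............  {c→[1]; d→[0]}
  5. append(d, 3)  ⇒  FFFFF..........  {c→[1]; d→[0, 2, 3, 4]}
  6. truncate(d, 2)  ⇒  FFF............  {c→[1]; d→[0, 2]}
  7. append(c, 1)  ⇒  FFFF...........  {c→[1, 3]; d→[0, 2]}

bitmap = FFFF...........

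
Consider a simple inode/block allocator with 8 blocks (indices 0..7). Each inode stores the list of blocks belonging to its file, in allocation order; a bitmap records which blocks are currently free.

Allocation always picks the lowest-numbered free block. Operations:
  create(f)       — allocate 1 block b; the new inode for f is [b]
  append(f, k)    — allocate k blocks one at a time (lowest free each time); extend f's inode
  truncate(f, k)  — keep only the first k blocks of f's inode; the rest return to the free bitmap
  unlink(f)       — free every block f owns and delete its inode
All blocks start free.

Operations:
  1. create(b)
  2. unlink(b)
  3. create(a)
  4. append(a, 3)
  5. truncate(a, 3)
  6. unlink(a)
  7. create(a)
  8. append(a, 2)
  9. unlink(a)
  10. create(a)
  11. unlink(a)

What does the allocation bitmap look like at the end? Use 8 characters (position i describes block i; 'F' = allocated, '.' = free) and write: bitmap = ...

after create(b) → b:[0]  free=[F.......]
after unlink(b) →   free=[........]
after create(a) → a:[0]  free=[F.......]
after append(a, 3) → a:[0, 1, 2, 3]  free=[FFFF....]
after truncate(a, 3) → a:[0, 1, 2]  free=[FFF.....]
after unlink(a) →   free=[........]
after create(a) → a:[0]  free=[F.......]
after append(a, 2) → a:[0, 1, 2]  free=[FFF.....]
after unlink(a) →   free=[........]
after create(a) → a:[0]  free=[F.......]
after unlink(a) →   free=[........]

bitmap = ........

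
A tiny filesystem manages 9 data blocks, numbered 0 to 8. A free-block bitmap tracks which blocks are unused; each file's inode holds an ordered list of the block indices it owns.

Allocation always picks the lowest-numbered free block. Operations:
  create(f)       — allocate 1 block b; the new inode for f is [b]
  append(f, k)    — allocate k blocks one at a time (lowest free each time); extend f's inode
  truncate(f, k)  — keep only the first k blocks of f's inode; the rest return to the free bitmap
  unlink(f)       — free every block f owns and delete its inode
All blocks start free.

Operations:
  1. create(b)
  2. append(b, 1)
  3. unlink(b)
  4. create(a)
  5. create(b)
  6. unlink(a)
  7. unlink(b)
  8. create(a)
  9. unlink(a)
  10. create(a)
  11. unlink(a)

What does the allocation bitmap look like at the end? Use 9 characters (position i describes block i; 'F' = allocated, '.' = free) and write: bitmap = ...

bitmap = .........

  1. create(b)  ⇒  F........  {b→[0]}
  2. append(b, 1)  ⇒  FF.......  {b→[0, 1]}
  3. unlink(b)  ⇒  .........  {}
  4. create(a)  ⇒  F........  {a→[0]}
  5. create(b)  ⇒  FF.......  {a→[0]; b→[1]}
  6. unlink(a)  ⇒  .F.......  {b→[1]}
  7. unlink(b)  ⇒  .........  {}
  8. create(a)  ⇒  F........  {a→[0]}
  9. unlink(a)  ⇒  .........  {}
  10. create(a)  ⇒  F........  {a→[0]}
  11. unlink(a)  ⇒  .........  {}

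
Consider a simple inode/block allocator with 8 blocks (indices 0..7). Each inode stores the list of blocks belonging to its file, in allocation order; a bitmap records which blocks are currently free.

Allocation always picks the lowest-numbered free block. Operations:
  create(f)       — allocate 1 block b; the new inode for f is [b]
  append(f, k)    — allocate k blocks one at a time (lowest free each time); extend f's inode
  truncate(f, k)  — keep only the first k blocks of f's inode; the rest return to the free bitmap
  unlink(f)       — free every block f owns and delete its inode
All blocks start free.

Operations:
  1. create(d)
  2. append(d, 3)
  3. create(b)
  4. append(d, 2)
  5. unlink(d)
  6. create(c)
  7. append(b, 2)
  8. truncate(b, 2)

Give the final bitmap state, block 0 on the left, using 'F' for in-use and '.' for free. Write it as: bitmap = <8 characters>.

bitmap = FF..F...

after create(d) → d:[0]  free=[F.......]
after append(d, 3) → d:[0, 1, 2, 3]  free=[FFFF....]
after create(b) → b:[4], d:[0, 1, 2, 3]  free=[FFFFF...]
after append(d, 2) → b:[4], d:[0, 1, 2, 3, 5, 6]  free=[FFFFFFF.]
after unlink(d) → b:[4]  free=[....F...]
after create(c) → b:[4], c:[0]  free=[F...F...]
after append(b, 2) → b:[4, 1, 2], c:[0]  free=[FFF.F...]
after truncate(b, 2) → b:[4, 1], c:[0]  free=[FF..F...]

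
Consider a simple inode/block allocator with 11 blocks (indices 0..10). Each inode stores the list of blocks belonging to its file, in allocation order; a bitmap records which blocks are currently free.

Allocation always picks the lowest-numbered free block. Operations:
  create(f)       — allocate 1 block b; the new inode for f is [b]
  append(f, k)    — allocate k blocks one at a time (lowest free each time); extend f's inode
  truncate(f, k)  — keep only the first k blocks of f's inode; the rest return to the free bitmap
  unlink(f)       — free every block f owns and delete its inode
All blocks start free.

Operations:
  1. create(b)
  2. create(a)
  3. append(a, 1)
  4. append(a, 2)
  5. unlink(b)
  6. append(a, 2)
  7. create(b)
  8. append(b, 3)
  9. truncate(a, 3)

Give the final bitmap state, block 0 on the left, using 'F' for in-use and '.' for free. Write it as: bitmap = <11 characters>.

after create(b) → b:[0]  free=[F..........]
after create(a) → a:[1], b:[0]  free=[FF.........]
after append(a, 1) → a:[1, 2], b:[0]  free=[FFF........]
after append(a, 2) → a:[1, 2, 3, 4], b:[0]  free=[FFFFF......]
after unlink(b) → a:[1, 2, 3, 4]  free=[.FFFF......]
after append(a, 2) → a:[1, 2, 3, 4, 0, 5]  free=[FFFFFF.....]
after create(b) → a:[1, 2, 3, 4, 0, 5], b:[6]  free=[FFFFFFF....]
after append(b, 3) → a:[1, 2, 3, 4, 0, 5], b:[6, 7, 8, 9]  free=[FFFFFFFFFF.]
after truncate(a, 3) → a:[1, 2, 3], b:[6, 7, 8, 9]  free=[.FFF..FFFF.]

bitmap = .FFF..FFFF.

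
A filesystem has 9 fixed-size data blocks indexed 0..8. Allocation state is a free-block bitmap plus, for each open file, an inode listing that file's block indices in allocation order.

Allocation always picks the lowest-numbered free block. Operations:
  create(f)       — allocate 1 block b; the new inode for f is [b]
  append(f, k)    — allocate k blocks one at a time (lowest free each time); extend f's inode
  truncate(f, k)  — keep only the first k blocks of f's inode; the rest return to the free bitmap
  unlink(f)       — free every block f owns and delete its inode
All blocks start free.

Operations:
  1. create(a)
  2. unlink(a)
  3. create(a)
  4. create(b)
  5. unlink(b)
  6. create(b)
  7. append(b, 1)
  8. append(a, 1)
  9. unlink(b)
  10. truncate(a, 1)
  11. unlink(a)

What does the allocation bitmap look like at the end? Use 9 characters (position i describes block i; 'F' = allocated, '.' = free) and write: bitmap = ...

bitmap = .........

[1] create(a) — a=0 (map F........)
[2] unlink(a) —  (map .........)
[3] create(a) — a=0 (map F........)
[4] create(b) — a=0 b=1 (map FF.......)
[5] unlink(b) — a=0 (map F........)
[6] create(b) — a=0 b=1 (map FF.......)
[7] append(b, 1) — a=0 b=1,2 (map FFF......)
[8] append(a, 1) — a=0,3 b=1,2 (map FFFF.....)
[9] unlink(b) — a=0,3 (map F..F.....)
[10] truncate(a, 1) — a=0 (map F........)
[11] unlink(a) —  (map .........)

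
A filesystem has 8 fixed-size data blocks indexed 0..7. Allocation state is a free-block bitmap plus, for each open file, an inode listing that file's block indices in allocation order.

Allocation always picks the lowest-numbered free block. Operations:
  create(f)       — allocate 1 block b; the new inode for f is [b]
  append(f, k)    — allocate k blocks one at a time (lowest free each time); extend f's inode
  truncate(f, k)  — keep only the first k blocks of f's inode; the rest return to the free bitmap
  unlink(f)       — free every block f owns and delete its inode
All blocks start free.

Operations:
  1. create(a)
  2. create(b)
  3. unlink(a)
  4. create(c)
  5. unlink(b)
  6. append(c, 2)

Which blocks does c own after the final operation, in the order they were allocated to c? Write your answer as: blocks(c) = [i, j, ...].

after create(a) → a:[0]  free=[F.......]
after create(b) → a:[0], b:[1]  free=[FF......]
after unlink(a) → b:[1]  free=[.F......]
after create(c) → b:[1], c:[0]  free=[FF......]
after unlink(b) → c:[0]  free=[F.......]
after append(c, 2) → c:[0, 1, 2]  free=[FFF.....]

blocks(c) = [0, 1, 2]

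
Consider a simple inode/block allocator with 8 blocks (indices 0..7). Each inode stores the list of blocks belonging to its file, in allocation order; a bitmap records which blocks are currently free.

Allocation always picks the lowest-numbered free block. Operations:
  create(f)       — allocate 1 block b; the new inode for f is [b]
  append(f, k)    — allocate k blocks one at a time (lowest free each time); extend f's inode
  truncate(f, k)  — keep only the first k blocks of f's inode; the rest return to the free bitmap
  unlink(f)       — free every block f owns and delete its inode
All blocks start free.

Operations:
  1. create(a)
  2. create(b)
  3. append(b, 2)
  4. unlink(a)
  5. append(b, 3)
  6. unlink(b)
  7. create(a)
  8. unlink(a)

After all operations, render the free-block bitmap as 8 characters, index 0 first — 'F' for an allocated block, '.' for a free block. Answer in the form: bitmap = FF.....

bitmap = ........

  1. create(a)  ⇒  F.......  {a→[0]}
  2. create(b)  ⇒  FF......  {a→[0]; b→[1]}
  3. append(b, 2)  ⇒  FFFF....  {a→[0]; b→[1, 2, 3]}
  4. unlink(a)  ⇒  .FFF....  {b→[1, 2, 3]}
  5. append(b, 3)  ⇒  FFFFFF..  {b→[1, 2, 3, 0, 4, 5]}
  6. unlink(b)  ⇒  ........  {}
  7. create(a)  ⇒  F.......  {a→[0]}
  8. unlink(a)  ⇒  ........  {}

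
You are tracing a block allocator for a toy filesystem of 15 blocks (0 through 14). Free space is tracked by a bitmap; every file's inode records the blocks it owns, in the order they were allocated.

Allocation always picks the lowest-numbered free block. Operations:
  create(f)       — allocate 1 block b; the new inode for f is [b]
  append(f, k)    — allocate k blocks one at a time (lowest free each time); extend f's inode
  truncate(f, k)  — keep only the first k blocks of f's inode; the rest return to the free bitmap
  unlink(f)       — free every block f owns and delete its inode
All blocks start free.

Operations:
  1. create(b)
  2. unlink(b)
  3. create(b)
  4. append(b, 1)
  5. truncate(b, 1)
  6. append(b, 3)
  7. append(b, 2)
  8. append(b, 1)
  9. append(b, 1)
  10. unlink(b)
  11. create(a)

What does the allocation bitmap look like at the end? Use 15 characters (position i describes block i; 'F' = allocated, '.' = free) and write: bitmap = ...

after create(b) → b:[0]  free=[F..............]
after unlink(b) →   free=[...............]
after create(b) → b:[0]  free=[F..............]
after append(b, 1) → b:[0, 1]  free=[FF.............]
after truncate(b, 1) → b:[0]  free=[F..............]
after append(b, 3) → b:[0, 1, 2, 3]  free=[FFFF...........]
after append(b, 2) → b:[0, 1, 2, 3, 4, 5]  free=[FFFFFF.........]
after append(b, 1) → b:[0, 1, 2, 3, 4, 5, 6]  free=[FFFFFFF........]
after append(b, 1) → b:[0, 1, 2, 3, 4, 5, 6, 7]  free=[FFFFFFFF.......]
after unlink(b) →   free=[...............]
after create(a) → a:[0]  free=[F..............]

bitmap = F..............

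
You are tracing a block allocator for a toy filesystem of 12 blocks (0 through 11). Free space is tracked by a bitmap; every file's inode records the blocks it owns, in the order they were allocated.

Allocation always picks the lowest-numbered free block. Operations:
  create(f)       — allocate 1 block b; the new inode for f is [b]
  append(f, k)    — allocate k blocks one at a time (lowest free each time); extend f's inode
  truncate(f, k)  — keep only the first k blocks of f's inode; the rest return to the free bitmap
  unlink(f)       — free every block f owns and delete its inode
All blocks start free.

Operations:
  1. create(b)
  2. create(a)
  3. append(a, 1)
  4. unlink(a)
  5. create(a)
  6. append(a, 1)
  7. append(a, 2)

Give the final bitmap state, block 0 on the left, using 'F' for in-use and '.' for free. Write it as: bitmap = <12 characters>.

bitmap = FFFFF.......

[1] create(b) — b=0 (map F...........)
[2] create(a) — a=1 b=0 (map FF..........)
[3] append(a, 1) — a=1,2 b=0 (map FFF.........)
[4] unlink(a) — b=0 (map F...........)
[5] create(a) — a=1 b=0 (map FF..........)
[6] append(a, 1) — a=1,2 b=0 (map FFF.........)
[7] append(a, 2) — a=1,2,3,4 b=0 (map FFFFF.......)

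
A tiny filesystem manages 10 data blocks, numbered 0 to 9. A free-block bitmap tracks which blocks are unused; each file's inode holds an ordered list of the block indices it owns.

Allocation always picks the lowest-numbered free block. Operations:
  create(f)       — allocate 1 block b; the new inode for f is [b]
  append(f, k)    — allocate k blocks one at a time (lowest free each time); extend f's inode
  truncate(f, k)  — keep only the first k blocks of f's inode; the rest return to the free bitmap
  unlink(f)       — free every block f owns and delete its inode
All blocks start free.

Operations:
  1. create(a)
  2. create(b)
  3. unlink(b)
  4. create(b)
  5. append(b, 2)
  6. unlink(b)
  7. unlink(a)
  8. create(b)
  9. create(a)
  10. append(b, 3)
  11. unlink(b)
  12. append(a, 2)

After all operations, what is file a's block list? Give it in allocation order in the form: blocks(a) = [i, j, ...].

blocks(a) = [1, 0, 2]

[1] create(a) — a=0 (map F.........)
[2] create(b) — a=0 b=1 (map FF........)
[3] unlink(b) — a=0 (map F.........)
[4] create(b) — a=0 b=1 (map FF........)
[5] append(b, 2) — a=0 b=1,2,3 (map FFFF......)
[6] unlink(b) — a=0 (map F.........)
[7] unlink(a) —  (map ..........)
[8] create(b) — b=0 (map F.........)
[9] create(a) — a=1 b=0 (map FF........)
[10] append(b, 3) — a=1 b=0,2,3,4 (map FFFFF.....)
[11] unlink(b) — a=1 (map .F........)
[12] append(a, 2) — a=1,0,2 (map FFF.......)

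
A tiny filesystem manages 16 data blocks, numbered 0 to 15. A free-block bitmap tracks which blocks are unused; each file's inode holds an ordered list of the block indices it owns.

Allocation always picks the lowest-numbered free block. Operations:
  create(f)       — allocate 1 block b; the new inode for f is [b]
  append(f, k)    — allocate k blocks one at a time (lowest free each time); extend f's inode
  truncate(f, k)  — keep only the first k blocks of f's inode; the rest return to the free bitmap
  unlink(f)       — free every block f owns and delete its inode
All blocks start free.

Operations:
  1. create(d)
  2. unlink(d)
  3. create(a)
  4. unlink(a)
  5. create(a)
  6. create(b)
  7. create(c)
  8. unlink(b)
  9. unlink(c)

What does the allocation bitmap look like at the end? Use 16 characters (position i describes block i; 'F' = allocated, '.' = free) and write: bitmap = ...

[1] create(d) — d=0 (map F...............)
[2] unlink(d) —  (map ................)
[3] create(a) — a=0 (map F...............)
[4] unlink(a) —  (map ................)
[5] create(a) — a=0 (map F...............)
[6] create(b) — a=0 b=1 (map FF..............)
[7] create(c) — a=0 b=1 c=2 (map FFF.............)
[8] unlink(b) — a=0 c=2 (map F.F.............)
[9] unlink(c) — a=0 (map F...............)

bitmap = F...............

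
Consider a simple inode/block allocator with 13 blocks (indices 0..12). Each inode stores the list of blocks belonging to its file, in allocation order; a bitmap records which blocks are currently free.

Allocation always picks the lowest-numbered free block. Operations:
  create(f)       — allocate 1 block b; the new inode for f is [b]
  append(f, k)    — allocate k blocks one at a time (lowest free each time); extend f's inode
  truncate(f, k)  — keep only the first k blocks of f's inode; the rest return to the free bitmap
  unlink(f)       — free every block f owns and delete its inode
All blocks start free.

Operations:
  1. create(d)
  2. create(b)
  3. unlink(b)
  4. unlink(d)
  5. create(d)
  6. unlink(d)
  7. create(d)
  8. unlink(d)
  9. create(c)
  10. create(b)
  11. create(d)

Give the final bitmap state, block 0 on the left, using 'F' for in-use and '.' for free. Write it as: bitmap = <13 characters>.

bitmap = FFF..........

  1. create(d)  ⇒  F............  {d→[0]}
  2. create(b)  ⇒  FF...........  {b→[1]; d→[0]}
  3. unlink(b)  ⇒  F............  {d→[0]}
  4. unlink(d)  ⇒  .............  {}
  5. create(d)  ⇒  F............  {d→[0]}
  6. unlink(d)  ⇒  .............  {}
  7. create(d)  ⇒  F............  {d→[0]}
  8. unlink(d)  ⇒  .............  {}
  9. create(c)  ⇒  F............  {c→[0]}
  10. create(b)  ⇒  FF...........  {b→[1]; c→[0]}
  11. create(d)  ⇒  FFF..........  {b→[1]; c→[0]; d→[2]}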